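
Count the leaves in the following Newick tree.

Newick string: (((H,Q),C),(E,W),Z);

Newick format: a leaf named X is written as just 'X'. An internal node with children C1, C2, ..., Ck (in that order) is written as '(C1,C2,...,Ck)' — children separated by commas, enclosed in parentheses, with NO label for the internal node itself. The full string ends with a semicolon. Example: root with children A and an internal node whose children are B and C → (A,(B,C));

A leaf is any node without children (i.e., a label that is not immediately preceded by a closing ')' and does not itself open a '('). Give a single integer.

Answer: 6

Derivation:
Newick: (((H,Q),C),(E,W),Z);
Scan left-to-right; a leaf is any maximal label run not followed by '(':
  pos 3: leaf 'H' → count = 1
  pos 5: leaf 'Q' → count = 2
  pos 8: leaf 'C' → count = 3
  pos 12: leaf 'E' → count = 4
  pos 14: leaf 'W' → count = 5
  pos 17: leaf 'Z' → count = 6
Total leaves: 6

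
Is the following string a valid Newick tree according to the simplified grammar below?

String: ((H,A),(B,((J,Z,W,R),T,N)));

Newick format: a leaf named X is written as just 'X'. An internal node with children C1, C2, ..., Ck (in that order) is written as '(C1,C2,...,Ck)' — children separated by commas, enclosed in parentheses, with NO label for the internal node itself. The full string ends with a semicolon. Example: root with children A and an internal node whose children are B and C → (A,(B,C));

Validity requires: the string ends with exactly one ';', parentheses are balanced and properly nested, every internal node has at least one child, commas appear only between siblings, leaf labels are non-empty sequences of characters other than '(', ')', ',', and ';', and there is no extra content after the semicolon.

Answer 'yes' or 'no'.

Answer: yes

Derivation:
Input: ((H,A),(B,((J,Z,W,R),T,N)));
Paren balance: 5 '(' vs 5 ')' OK
Ends with single ';': True
Full parse: OK
Valid: True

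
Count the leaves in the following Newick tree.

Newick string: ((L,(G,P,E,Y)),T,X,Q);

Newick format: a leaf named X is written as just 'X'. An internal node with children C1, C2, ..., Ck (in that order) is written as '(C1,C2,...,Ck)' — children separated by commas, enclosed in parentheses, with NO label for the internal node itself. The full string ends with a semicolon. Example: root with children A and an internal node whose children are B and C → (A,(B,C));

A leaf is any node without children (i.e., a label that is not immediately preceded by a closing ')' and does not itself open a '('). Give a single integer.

Newick: ((L,(G,P,E,Y)),T,X,Q);
Scan left-to-right; a leaf is any maximal label run not followed by '(':
  pos 2: leaf 'L' → count = 1
  pos 5: leaf 'G' → count = 2
  pos 7: leaf 'P' → count = 3
  pos 9: leaf 'E' → count = 4
  pos 11: leaf 'Y' → count = 5
  pos 15: leaf 'T' → count = 6
  pos 17: leaf 'X' → count = 7
  pos 19: leaf 'Q' → count = 8
Total leaves: 8

Answer: 8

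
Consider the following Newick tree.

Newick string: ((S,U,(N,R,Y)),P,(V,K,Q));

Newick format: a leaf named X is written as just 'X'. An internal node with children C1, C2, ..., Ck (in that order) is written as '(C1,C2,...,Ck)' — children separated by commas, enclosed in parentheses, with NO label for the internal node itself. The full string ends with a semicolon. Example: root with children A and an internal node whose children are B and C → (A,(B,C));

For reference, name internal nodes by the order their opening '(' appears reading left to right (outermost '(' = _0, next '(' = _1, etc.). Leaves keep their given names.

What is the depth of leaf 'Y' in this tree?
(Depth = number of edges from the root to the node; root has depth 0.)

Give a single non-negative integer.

Answer: 3

Derivation:
Newick: ((S,U,(N,R,Y)),P,(V,K,Q));
Naming internals by '(' encounter order: outermost '(' = _0, next = _1, ...
Query node: Y
Path from root: _0 -> _1 -> _2 -> Y
Depth of Y: 3 (number of edges from root)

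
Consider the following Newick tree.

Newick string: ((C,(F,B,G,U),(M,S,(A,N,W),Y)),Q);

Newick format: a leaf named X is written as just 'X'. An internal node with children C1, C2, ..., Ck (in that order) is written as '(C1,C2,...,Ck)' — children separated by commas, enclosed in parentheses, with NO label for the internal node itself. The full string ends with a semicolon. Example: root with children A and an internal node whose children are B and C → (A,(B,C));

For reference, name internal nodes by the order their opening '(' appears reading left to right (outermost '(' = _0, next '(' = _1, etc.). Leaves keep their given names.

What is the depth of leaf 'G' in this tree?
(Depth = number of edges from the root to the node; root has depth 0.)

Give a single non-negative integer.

Newick: ((C,(F,B,G,U),(M,S,(A,N,W),Y)),Q);
Naming internals by '(' encounter order: outermost '(' = _0, next = _1, ...
Query node: G
Path from root: _0 -> _1 -> _2 -> G
Depth of G: 3 (number of edges from root)

Answer: 3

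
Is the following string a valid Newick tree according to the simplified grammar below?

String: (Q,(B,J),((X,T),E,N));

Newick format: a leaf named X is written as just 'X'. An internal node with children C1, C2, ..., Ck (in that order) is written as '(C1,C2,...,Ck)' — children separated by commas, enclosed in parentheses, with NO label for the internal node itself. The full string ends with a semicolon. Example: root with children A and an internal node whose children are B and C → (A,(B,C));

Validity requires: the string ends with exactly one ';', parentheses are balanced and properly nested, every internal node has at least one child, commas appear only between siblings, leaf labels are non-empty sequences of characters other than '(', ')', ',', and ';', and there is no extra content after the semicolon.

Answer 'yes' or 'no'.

Answer: yes

Derivation:
Input: (Q,(B,J),((X,T),E,N));
Paren balance: 4 '(' vs 4 ')' OK
Ends with single ';': True
Full parse: OK
Valid: True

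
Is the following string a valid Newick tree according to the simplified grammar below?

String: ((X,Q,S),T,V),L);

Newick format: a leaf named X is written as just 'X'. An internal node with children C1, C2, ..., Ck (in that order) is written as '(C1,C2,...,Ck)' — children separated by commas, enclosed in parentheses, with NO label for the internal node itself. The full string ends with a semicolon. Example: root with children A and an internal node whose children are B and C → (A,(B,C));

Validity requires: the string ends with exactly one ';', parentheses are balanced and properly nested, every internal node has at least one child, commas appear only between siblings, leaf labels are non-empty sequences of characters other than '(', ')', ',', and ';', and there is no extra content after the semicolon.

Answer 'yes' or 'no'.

Answer: no

Derivation:
Input: ((X,Q,S),T,V),L);
Paren balance: 2 '(' vs 3 ')' MISMATCH
Ends with single ';': True
Full parse: FAILS (extra content after tree at pos 13)
Valid: False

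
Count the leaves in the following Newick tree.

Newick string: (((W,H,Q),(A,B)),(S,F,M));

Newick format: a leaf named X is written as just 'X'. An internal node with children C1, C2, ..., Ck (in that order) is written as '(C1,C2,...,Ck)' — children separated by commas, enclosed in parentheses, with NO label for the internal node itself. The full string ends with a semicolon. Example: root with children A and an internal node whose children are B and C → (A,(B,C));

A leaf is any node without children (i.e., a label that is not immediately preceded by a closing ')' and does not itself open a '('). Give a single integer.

Newick: (((W,H,Q),(A,B)),(S,F,M));
Scan left-to-right; a leaf is any maximal label run not followed by '(':
  pos 3: leaf 'W' → count = 1
  pos 5: leaf 'H' → count = 2
  pos 7: leaf 'Q' → count = 3
  pos 11: leaf 'A' → count = 4
  pos 13: leaf 'B' → count = 5
  pos 18: leaf 'S' → count = 6
  pos 20: leaf 'F' → count = 7
  pos 22: leaf 'M' → count = 8
Total leaves: 8

Answer: 8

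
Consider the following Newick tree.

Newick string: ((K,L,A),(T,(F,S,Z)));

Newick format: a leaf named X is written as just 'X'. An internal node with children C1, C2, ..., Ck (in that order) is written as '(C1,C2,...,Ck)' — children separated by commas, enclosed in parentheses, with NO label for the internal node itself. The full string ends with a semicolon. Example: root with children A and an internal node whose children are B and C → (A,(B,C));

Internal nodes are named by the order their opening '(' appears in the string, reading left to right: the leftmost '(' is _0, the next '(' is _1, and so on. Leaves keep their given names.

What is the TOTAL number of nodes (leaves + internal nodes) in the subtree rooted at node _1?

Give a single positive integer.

Answer: 4

Derivation:
Newick: ((K,L,A),(T,(F,S,Z)));
Locate _1: it is the '(' at position 1 (the 2nd '(' reading left to right).
Query: subtree rooted at _1
_1: subtree_size = 1 + 3
  K: subtree_size = 1 + 0
  L: subtree_size = 1 + 0
  A: subtree_size = 1 + 0
Total subtree size of _1: 4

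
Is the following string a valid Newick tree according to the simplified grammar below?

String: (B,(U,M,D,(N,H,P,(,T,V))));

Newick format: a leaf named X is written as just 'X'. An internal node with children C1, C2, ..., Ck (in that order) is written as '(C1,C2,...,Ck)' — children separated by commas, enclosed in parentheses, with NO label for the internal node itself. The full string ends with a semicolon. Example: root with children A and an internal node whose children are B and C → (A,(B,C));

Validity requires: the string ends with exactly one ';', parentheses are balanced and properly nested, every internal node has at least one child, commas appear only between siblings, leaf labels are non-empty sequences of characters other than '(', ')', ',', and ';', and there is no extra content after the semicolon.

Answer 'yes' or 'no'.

Answer: no

Derivation:
Input: (B,(U,M,D,(N,H,P,(,T,V))));
Paren balance: 4 '(' vs 4 ')' OK
Ends with single ';': True
Full parse: FAILS (empty leaf label at pos 18)
Valid: False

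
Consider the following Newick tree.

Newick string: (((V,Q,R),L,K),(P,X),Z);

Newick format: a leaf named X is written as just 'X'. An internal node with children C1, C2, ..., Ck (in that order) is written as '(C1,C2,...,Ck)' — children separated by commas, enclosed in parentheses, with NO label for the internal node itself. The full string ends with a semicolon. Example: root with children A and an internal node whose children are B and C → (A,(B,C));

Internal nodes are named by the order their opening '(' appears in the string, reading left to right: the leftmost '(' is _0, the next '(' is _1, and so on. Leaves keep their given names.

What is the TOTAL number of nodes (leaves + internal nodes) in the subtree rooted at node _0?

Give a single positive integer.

Newick: (((V,Q,R),L,K),(P,X),Z);
Locate _0: it is the '(' at position 0 (the 1st '(' reading left to right).
Query: subtree rooted at _0
_0: subtree_size = 1 + 11
  _1: subtree_size = 1 + 6
    _2: subtree_size = 1 + 3
      V: subtree_size = 1 + 0
      Q: subtree_size = 1 + 0
      R: subtree_size = 1 + 0
    L: subtree_size = 1 + 0
    K: subtree_size = 1 + 0
  _3: subtree_size = 1 + 2
    P: subtree_size = 1 + 0
    X: subtree_size = 1 + 0
  Z: subtree_size = 1 + 0
Total subtree size of _0: 12

Answer: 12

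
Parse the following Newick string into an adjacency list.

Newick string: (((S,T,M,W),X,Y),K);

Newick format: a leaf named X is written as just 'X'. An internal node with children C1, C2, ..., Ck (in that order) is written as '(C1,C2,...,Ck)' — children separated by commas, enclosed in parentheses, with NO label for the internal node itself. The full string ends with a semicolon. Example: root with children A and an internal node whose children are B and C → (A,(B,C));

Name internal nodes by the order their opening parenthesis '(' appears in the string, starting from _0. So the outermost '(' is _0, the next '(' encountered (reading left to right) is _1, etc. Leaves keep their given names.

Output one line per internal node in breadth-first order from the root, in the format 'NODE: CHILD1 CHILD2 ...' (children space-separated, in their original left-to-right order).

Answer: _0: _1 K
_1: _2 X Y
_2: S T M W

Derivation:
Input: (((S,T,M,W),X,Y),K);
Scanning left-to-right, naming '(' by encounter order:
  pos 0: '(' -> open internal node _0 (depth 1)
  pos 1: '(' -> open internal node _1 (depth 2)
  pos 2: '(' -> open internal node _2 (depth 3)
  pos 10: ')' -> close internal node _2 (now at depth 2)
  pos 15: ')' -> close internal node _1 (now at depth 1)
  pos 18: ')' -> close internal node _0 (now at depth 0)
Total internal nodes: 3
BFS adjacency from root:
  _0: _1 K
  _1: _2 X Y
  _2: S T M W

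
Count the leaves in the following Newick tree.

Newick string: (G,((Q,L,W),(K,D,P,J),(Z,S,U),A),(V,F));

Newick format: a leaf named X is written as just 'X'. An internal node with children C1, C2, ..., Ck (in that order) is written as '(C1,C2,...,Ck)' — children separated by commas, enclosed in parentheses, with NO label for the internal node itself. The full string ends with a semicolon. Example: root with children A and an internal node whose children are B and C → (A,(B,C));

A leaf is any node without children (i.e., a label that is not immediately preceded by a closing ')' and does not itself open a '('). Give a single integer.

Newick: (G,((Q,L,W),(K,D,P,J),(Z,S,U),A),(V,F));
Scan left-to-right; a leaf is any maximal label run not followed by '(':
  pos 1: leaf 'G' → count = 1
  pos 5: leaf 'Q' → count = 2
  pos 7: leaf 'L' → count = 3
  pos 9: leaf 'W' → count = 4
  pos 13: leaf 'K' → count = 5
  pos 15: leaf 'D' → count = 6
  pos 17: leaf 'P' → count = 7
  pos 19: leaf 'J' → count = 8
  pos 23: leaf 'Z' → count = 9
  pos 25: leaf 'S' → count = 10
  pos 27: leaf 'U' → count = 11
  pos 30: leaf 'A' → count = 12
  pos 34: leaf 'V' → count = 13
  pos 36: leaf 'F' → count = 14
Total leaves: 14

Answer: 14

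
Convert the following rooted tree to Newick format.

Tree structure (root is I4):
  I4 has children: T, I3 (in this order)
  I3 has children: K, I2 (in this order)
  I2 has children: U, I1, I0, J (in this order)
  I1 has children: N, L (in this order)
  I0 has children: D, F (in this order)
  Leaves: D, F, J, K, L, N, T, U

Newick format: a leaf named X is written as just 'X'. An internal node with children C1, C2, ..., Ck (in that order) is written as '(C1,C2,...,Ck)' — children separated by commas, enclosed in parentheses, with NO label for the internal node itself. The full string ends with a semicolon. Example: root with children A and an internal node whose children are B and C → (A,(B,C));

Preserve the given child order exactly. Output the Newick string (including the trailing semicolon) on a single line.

internal I4 with children ['T', 'I3']
  leaf 'T' → 'T'
  internal I3 with children ['K', 'I2']
    leaf 'K' → 'K'
    internal I2 with children ['U', 'I1', 'I0', 'J']
      leaf 'U' → 'U'
      internal I1 with children ['N', 'L']
        leaf 'N' → 'N'
        leaf 'L' → 'L'
      → '(N,L)'
      internal I0 with children ['D', 'F']
        leaf 'D' → 'D'
        leaf 'F' → 'F'
      → '(D,F)'
      leaf 'J' → 'J'
    → '(U,(N,L),(D,F),J)'
  → '(K,(U,(N,L),(D,F),J))'
→ '(T,(K,(U,(N,L),(D,F),J)))'
Final: (T,(K,(U,(N,L),(D,F),J)));

Answer: (T,(K,(U,(N,L),(D,F),J)));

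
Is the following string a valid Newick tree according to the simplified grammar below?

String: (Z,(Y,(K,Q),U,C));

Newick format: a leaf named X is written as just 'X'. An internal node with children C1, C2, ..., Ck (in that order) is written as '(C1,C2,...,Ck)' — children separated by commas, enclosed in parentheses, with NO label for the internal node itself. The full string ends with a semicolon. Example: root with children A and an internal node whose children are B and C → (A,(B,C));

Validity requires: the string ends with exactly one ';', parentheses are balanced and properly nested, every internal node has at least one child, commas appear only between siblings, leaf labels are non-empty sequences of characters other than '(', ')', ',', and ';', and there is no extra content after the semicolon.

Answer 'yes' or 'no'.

Answer: yes

Derivation:
Input: (Z,(Y,(K,Q),U,C));
Paren balance: 3 '(' vs 3 ')' OK
Ends with single ';': True
Full parse: OK
Valid: True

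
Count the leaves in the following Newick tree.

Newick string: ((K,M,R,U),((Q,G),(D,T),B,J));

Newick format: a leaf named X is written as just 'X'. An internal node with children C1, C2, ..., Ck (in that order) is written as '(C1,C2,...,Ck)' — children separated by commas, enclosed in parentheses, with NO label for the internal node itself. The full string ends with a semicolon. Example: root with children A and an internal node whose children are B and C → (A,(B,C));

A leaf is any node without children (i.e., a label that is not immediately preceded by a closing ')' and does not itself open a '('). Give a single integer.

Newick: ((K,M,R,U),((Q,G),(D,T),B,J));
Scan left-to-right; a leaf is any maximal label run not followed by '(':
  pos 2: leaf 'K' → count = 1
  pos 4: leaf 'M' → count = 2
  pos 6: leaf 'R' → count = 3
  pos 8: leaf 'U' → count = 4
  pos 13: leaf 'Q' → count = 5
  pos 15: leaf 'G' → count = 6
  pos 19: leaf 'D' → count = 7
  pos 21: leaf 'T' → count = 8
  pos 24: leaf 'B' → count = 9
  pos 26: leaf 'J' → count = 10
Total leaves: 10

Answer: 10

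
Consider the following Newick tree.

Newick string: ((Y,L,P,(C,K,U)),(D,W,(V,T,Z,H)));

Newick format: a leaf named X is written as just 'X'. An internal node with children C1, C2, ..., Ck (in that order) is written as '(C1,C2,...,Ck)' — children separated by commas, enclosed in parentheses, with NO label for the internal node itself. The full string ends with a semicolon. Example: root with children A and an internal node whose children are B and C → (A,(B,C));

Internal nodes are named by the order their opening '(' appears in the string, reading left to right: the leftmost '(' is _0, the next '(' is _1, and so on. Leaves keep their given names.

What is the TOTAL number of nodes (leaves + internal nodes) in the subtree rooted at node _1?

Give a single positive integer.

Answer: 8

Derivation:
Newick: ((Y,L,P,(C,K,U)),(D,W,(V,T,Z,H)));
Locate _1: it is the '(' at position 1 (the 2nd '(' reading left to right).
Query: subtree rooted at _1
_1: subtree_size = 1 + 7
  Y: subtree_size = 1 + 0
  L: subtree_size = 1 + 0
  P: subtree_size = 1 + 0
  _2: subtree_size = 1 + 3
    C: subtree_size = 1 + 0
    K: subtree_size = 1 + 0
    U: subtree_size = 1 + 0
Total subtree size of _1: 8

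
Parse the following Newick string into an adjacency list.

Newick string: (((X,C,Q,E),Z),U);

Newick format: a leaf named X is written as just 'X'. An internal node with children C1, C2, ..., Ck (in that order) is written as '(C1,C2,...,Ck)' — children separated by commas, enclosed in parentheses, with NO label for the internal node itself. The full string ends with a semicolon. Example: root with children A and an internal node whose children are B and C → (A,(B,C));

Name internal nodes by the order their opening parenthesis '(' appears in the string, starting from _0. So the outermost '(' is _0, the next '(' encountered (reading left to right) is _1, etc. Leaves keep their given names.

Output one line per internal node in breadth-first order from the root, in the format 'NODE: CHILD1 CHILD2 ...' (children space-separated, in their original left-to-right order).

Answer: _0: _1 U
_1: _2 Z
_2: X C Q E

Derivation:
Input: (((X,C,Q,E),Z),U);
Scanning left-to-right, naming '(' by encounter order:
  pos 0: '(' -> open internal node _0 (depth 1)
  pos 1: '(' -> open internal node _1 (depth 2)
  pos 2: '(' -> open internal node _2 (depth 3)
  pos 10: ')' -> close internal node _2 (now at depth 2)
  pos 13: ')' -> close internal node _1 (now at depth 1)
  pos 16: ')' -> close internal node _0 (now at depth 0)
Total internal nodes: 3
BFS adjacency from root:
  _0: _1 U
  _1: _2 Z
  _2: X C Q E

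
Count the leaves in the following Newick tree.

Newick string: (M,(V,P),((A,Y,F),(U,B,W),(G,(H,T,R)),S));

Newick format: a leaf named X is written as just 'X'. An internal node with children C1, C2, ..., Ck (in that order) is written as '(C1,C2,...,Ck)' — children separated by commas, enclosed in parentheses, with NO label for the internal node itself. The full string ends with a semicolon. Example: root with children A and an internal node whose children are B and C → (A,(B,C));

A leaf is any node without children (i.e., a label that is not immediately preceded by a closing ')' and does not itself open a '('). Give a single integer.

Answer: 14

Derivation:
Newick: (M,(V,P),((A,Y,F),(U,B,W),(G,(H,T,R)),S));
Scan left-to-right; a leaf is any maximal label run not followed by '(':
  pos 1: leaf 'M' → count = 1
  pos 4: leaf 'V' → count = 2
  pos 6: leaf 'P' → count = 3
  pos 11: leaf 'A' → count = 4
  pos 13: leaf 'Y' → count = 5
  pos 15: leaf 'F' → count = 6
  pos 19: leaf 'U' → count = 7
  pos 21: leaf 'B' → count = 8
  pos 23: leaf 'W' → count = 9
  pos 27: leaf 'G' → count = 10
  pos 30: leaf 'H' → count = 11
  pos 32: leaf 'T' → count = 12
  pos 34: leaf 'R' → count = 13
  pos 38: leaf 'S' → count = 14
Total leaves: 14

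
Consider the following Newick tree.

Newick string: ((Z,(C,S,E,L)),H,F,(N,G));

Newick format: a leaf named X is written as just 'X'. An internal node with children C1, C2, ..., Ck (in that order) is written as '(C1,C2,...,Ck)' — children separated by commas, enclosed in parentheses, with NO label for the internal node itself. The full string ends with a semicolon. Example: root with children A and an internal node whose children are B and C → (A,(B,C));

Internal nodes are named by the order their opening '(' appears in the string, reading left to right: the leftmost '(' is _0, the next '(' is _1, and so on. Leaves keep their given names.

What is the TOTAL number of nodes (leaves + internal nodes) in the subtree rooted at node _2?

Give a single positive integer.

Answer: 5

Derivation:
Newick: ((Z,(C,S,E,L)),H,F,(N,G));
Locate _2: it is the '(' at position 4 (the 3rd '(' reading left to right).
Query: subtree rooted at _2
_2: subtree_size = 1 + 4
  C: subtree_size = 1 + 0
  S: subtree_size = 1 + 0
  E: subtree_size = 1 + 0
  L: subtree_size = 1 + 0
Total subtree size of _2: 5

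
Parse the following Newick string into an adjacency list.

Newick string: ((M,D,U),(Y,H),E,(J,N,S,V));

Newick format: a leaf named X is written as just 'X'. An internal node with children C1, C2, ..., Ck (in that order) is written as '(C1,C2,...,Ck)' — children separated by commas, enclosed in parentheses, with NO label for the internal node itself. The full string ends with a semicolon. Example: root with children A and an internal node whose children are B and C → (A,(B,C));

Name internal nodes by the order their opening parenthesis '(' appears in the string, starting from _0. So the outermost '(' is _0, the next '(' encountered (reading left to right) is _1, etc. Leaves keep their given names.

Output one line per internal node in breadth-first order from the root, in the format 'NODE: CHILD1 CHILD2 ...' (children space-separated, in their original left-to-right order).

Answer: _0: _1 _2 E _3
_1: M D U
_2: Y H
_3: J N S V

Derivation:
Input: ((M,D,U),(Y,H),E,(J,N,S,V));
Scanning left-to-right, naming '(' by encounter order:
  pos 0: '(' -> open internal node _0 (depth 1)
  pos 1: '(' -> open internal node _1 (depth 2)
  pos 7: ')' -> close internal node _1 (now at depth 1)
  pos 9: '(' -> open internal node _2 (depth 2)
  pos 13: ')' -> close internal node _2 (now at depth 1)
  pos 17: '(' -> open internal node _3 (depth 2)
  pos 25: ')' -> close internal node _3 (now at depth 1)
  pos 26: ')' -> close internal node _0 (now at depth 0)
Total internal nodes: 4
BFS adjacency from root:
  _0: _1 _2 E _3
  _1: M D U
  _2: Y H
  _3: J N S V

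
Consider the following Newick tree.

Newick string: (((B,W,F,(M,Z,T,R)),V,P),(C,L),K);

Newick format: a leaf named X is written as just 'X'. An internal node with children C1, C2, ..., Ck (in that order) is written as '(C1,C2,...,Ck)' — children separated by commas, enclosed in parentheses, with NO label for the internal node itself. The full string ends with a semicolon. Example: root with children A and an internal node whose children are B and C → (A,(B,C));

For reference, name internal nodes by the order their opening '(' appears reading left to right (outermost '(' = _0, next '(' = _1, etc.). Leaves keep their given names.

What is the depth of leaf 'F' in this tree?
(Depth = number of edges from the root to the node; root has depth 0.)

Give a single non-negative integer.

Answer: 3

Derivation:
Newick: (((B,W,F,(M,Z,T,R)),V,P),(C,L),K);
Naming internals by '(' encounter order: outermost '(' = _0, next = _1, ...
Query node: F
Path from root: _0 -> _1 -> _2 -> F
Depth of F: 3 (number of edges from root)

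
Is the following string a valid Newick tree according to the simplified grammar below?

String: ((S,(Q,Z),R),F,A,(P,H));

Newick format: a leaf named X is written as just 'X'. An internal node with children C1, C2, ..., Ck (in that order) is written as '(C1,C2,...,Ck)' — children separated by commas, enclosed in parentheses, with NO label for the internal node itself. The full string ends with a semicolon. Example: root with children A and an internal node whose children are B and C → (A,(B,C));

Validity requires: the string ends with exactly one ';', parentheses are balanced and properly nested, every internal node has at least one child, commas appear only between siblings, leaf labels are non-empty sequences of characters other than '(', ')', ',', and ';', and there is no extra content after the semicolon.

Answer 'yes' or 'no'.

Input: ((S,(Q,Z),R),F,A,(P,H));
Paren balance: 4 '(' vs 4 ')' OK
Ends with single ';': True
Full parse: OK
Valid: True

Answer: yes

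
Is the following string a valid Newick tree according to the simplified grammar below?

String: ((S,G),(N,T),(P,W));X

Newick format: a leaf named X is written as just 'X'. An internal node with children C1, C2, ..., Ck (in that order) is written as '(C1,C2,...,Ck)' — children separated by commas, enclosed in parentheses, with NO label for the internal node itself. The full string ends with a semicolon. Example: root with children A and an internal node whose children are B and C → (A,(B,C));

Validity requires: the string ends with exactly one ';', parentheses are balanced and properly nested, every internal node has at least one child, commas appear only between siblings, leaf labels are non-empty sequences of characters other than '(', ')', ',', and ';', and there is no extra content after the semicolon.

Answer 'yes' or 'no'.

Input: ((S,G),(N,T),(P,W));X
Paren balance: 4 '(' vs 4 ')' OK
Ends with single ';': False
Full parse: FAILS (must end with ;)
Valid: False

Answer: no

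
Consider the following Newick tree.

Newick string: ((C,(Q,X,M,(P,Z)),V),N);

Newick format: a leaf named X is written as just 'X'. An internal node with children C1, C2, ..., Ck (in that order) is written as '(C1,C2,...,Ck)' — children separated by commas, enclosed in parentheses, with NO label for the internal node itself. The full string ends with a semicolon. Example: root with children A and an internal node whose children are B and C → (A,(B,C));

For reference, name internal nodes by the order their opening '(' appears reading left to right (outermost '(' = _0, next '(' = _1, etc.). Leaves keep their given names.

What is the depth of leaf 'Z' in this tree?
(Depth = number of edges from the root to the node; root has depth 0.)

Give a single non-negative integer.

Newick: ((C,(Q,X,M,(P,Z)),V),N);
Naming internals by '(' encounter order: outermost '(' = _0, next = _1, ...
Query node: Z
Path from root: _0 -> _1 -> _2 -> _3 -> Z
Depth of Z: 4 (number of edges from root)

Answer: 4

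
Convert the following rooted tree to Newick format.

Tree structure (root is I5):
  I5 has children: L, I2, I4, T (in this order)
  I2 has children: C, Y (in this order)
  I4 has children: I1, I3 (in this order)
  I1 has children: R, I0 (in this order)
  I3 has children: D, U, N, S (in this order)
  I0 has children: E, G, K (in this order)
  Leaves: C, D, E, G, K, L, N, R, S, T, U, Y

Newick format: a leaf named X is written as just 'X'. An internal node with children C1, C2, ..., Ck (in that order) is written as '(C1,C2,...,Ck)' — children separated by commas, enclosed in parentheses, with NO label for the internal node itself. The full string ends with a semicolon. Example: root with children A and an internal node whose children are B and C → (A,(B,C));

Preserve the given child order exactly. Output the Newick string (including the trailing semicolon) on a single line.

Answer: (L,(C,Y),((R,(E,G,K)),(D,U,N,S)),T);

Derivation:
internal I5 with children ['L', 'I2', 'I4', 'T']
  leaf 'L' → 'L'
  internal I2 with children ['C', 'Y']
    leaf 'C' → 'C'
    leaf 'Y' → 'Y'
  → '(C,Y)'
  internal I4 with children ['I1', 'I3']
    internal I1 with children ['R', 'I0']
      leaf 'R' → 'R'
      internal I0 with children ['E', 'G', 'K']
        leaf 'E' → 'E'
        leaf 'G' → 'G'
        leaf 'K' → 'K'
      → '(E,G,K)'
    → '(R,(E,G,K))'
    internal I3 with children ['D', 'U', 'N', 'S']
      leaf 'D' → 'D'
      leaf 'U' → 'U'
      leaf 'N' → 'N'
      leaf 'S' → 'S'
    → '(D,U,N,S)'
  → '((R,(E,G,K)),(D,U,N,S))'
  leaf 'T' → 'T'
→ '(L,(C,Y),((R,(E,G,K)),(D,U,N,S)),T)'
Final: (L,(C,Y),((R,(E,G,K)),(D,U,N,S)),T);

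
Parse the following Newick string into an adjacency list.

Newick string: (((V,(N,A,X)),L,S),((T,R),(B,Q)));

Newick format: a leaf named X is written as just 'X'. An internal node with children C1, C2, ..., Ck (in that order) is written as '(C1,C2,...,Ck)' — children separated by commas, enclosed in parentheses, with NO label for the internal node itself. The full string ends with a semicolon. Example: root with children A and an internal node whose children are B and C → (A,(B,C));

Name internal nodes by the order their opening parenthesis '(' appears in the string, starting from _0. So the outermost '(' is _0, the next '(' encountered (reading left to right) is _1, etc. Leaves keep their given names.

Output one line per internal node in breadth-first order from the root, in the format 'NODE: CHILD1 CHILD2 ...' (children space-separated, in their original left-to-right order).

Answer: _0: _1 _4
_1: _2 L S
_4: _5 _6
_2: V _3
_5: T R
_6: B Q
_3: N A X

Derivation:
Input: (((V,(N,A,X)),L,S),((T,R),(B,Q)));
Scanning left-to-right, naming '(' by encounter order:
  pos 0: '(' -> open internal node _0 (depth 1)
  pos 1: '(' -> open internal node _1 (depth 2)
  pos 2: '(' -> open internal node _2 (depth 3)
  pos 5: '(' -> open internal node _3 (depth 4)
  pos 11: ')' -> close internal node _3 (now at depth 3)
  pos 12: ')' -> close internal node _2 (now at depth 2)
  pos 17: ')' -> close internal node _1 (now at depth 1)
  pos 19: '(' -> open internal node _4 (depth 2)
  pos 20: '(' -> open internal node _5 (depth 3)
  pos 24: ')' -> close internal node _5 (now at depth 2)
  pos 26: '(' -> open internal node _6 (depth 3)
  pos 30: ')' -> close internal node _6 (now at depth 2)
  pos 31: ')' -> close internal node _4 (now at depth 1)
  pos 32: ')' -> close internal node _0 (now at depth 0)
Total internal nodes: 7
BFS adjacency from root:
  _0: _1 _4
  _1: _2 L S
  _4: _5 _6
  _2: V _3
  _5: T R
  _6: B Q
  _3: N A X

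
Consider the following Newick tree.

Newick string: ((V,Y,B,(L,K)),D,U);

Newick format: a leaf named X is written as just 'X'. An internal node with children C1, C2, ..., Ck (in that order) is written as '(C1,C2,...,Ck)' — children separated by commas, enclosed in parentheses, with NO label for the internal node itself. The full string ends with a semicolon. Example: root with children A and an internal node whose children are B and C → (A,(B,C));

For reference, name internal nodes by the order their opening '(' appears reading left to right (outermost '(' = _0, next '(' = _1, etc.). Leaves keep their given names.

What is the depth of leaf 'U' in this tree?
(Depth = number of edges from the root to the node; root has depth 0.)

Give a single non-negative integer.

Newick: ((V,Y,B,(L,K)),D,U);
Naming internals by '(' encounter order: outermost '(' = _0, next = _1, ...
Query node: U
Path from root: _0 -> U
Depth of U: 1 (number of edges from root)

Answer: 1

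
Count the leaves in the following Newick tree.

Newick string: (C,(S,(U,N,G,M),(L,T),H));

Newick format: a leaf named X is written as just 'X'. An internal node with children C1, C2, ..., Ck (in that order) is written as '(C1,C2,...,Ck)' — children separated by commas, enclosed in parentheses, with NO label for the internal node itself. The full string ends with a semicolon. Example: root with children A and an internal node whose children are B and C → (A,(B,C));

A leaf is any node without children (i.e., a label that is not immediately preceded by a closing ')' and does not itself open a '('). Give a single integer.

Newick: (C,(S,(U,N,G,M),(L,T),H));
Scan left-to-right; a leaf is any maximal label run not followed by '(':
  pos 1: leaf 'C' → count = 1
  pos 4: leaf 'S' → count = 2
  pos 7: leaf 'U' → count = 3
  pos 9: leaf 'N' → count = 4
  pos 11: leaf 'G' → count = 5
  pos 13: leaf 'M' → count = 6
  pos 17: leaf 'L' → count = 7
  pos 19: leaf 'T' → count = 8
  pos 22: leaf 'H' → count = 9
Total leaves: 9

Answer: 9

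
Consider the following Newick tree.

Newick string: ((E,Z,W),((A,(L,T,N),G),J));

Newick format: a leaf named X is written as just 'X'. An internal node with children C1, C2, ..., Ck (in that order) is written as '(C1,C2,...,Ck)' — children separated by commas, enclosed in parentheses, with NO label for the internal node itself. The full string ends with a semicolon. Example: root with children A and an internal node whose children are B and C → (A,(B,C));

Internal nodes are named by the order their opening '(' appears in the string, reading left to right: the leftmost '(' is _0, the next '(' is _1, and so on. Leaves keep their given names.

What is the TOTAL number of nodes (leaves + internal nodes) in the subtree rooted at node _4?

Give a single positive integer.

Answer: 4

Derivation:
Newick: ((E,Z,W),((A,(L,T,N),G),J));
Locate _4: it is the '(' at position 13 (the 5th '(' reading left to right).
Query: subtree rooted at _4
_4: subtree_size = 1 + 3
  L: subtree_size = 1 + 0
  T: subtree_size = 1 + 0
  N: subtree_size = 1 + 0
Total subtree size of _4: 4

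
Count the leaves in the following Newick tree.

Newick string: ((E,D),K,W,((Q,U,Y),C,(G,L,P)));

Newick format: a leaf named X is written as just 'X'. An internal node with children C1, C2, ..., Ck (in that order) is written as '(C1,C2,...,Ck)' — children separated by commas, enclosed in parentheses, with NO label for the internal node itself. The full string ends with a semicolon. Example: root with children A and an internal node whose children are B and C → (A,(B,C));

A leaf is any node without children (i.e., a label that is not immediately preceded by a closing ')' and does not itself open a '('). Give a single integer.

Answer: 11

Derivation:
Newick: ((E,D),K,W,((Q,U,Y),C,(G,L,P)));
Scan left-to-right; a leaf is any maximal label run not followed by '(':
  pos 2: leaf 'E' → count = 1
  pos 4: leaf 'D' → count = 2
  pos 7: leaf 'K' → count = 3
  pos 9: leaf 'W' → count = 4
  pos 13: leaf 'Q' → count = 5
  pos 15: leaf 'U' → count = 6
  pos 17: leaf 'Y' → count = 7
  pos 20: leaf 'C' → count = 8
  pos 23: leaf 'G' → count = 9
  pos 25: leaf 'L' → count = 10
  pos 27: leaf 'P' → count = 11
Total leaves: 11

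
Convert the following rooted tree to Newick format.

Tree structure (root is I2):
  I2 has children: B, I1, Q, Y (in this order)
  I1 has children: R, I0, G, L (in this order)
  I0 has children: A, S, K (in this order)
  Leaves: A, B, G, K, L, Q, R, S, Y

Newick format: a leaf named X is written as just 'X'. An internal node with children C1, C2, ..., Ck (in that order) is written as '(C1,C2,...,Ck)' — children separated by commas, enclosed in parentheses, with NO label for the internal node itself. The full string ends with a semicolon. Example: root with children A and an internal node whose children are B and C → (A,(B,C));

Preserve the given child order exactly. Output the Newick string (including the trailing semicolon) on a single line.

internal I2 with children ['B', 'I1', 'Q', 'Y']
  leaf 'B' → 'B'
  internal I1 with children ['R', 'I0', 'G', 'L']
    leaf 'R' → 'R'
    internal I0 with children ['A', 'S', 'K']
      leaf 'A' → 'A'
      leaf 'S' → 'S'
      leaf 'K' → 'K'
    → '(A,S,K)'
    leaf 'G' → 'G'
    leaf 'L' → 'L'
  → '(R,(A,S,K),G,L)'
  leaf 'Q' → 'Q'
  leaf 'Y' → 'Y'
→ '(B,(R,(A,S,K),G,L),Q,Y)'
Final: (B,(R,(A,S,K),G,L),Q,Y);

Answer: (B,(R,(A,S,K),G,L),Q,Y);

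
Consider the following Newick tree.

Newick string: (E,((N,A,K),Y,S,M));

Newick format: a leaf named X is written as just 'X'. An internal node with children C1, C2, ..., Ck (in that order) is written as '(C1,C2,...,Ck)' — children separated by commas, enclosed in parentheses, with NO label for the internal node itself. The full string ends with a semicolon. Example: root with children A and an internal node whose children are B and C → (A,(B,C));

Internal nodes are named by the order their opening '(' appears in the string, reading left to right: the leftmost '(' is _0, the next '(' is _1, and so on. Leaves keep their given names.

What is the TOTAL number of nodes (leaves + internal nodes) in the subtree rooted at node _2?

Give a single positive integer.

Newick: (E,((N,A,K),Y,S,M));
Locate _2: it is the '(' at position 4 (the 3rd '(' reading left to right).
Query: subtree rooted at _2
_2: subtree_size = 1 + 3
  N: subtree_size = 1 + 0
  A: subtree_size = 1 + 0
  K: subtree_size = 1 + 0
Total subtree size of _2: 4

Answer: 4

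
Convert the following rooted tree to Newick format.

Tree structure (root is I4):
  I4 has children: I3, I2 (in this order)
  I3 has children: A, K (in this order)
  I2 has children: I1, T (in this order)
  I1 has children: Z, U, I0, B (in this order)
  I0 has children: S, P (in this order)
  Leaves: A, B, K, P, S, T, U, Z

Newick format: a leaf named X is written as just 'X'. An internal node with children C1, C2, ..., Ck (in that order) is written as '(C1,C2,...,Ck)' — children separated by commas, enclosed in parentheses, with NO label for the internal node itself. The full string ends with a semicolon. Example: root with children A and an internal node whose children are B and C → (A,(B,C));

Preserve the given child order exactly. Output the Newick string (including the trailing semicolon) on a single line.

Answer: ((A,K),((Z,U,(S,P),B),T));

Derivation:
internal I4 with children ['I3', 'I2']
  internal I3 with children ['A', 'K']
    leaf 'A' → 'A'
    leaf 'K' → 'K'
  → '(A,K)'
  internal I2 with children ['I1', 'T']
    internal I1 with children ['Z', 'U', 'I0', 'B']
      leaf 'Z' → 'Z'
      leaf 'U' → 'U'
      internal I0 with children ['S', 'P']
        leaf 'S' → 'S'
        leaf 'P' → 'P'
      → '(S,P)'
      leaf 'B' → 'B'
    → '(Z,U,(S,P),B)'
    leaf 'T' → 'T'
  → '((Z,U,(S,P),B),T)'
→ '((A,K),((Z,U,(S,P),B),T))'
Final: ((A,K),((Z,U,(S,P),B),T));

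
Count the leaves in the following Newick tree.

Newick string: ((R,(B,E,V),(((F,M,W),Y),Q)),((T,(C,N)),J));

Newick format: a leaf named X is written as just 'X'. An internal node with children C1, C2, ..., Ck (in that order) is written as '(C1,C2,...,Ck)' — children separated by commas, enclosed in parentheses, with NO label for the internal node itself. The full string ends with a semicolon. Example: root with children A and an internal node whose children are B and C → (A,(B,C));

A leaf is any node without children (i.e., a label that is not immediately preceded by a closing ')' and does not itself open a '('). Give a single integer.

Answer: 13

Derivation:
Newick: ((R,(B,E,V),(((F,M,W),Y),Q)),((T,(C,N)),J));
Scan left-to-right; a leaf is any maximal label run not followed by '(':
  pos 2: leaf 'R' → count = 1
  pos 5: leaf 'B' → count = 2
  pos 7: leaf 'E' → count = 3
  pos 9: leaf 'V' → count = 4
  pos 15: leaf 'F' → count = 5
  pos 17: leaf 'M' → count = 6
  pos 19: leaf 'W' → count = 7
  pos 22: leaf 'Y' → count = 8
  pos 25: leaf 'Q' → count = 9
  pos 31: leaf 'T' → count = 10
  pos 34: leaf 'C' → count = 11
  pos 36: leaf 'N' → count = 12
  pos 40: leaf 'J' → count = 13
Total leaves: 13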